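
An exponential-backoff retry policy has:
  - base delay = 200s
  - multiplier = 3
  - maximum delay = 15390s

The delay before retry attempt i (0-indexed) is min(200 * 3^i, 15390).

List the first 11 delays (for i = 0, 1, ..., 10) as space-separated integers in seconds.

Answer: 200 600 1800 5400 15390 15390 15390 15390 15390 15390 15390

Derivation:
Computing each delay:
  i=0: min(200*3^0, 15390) = 200
  i=1: min(200*3^1, 15390) = 600
  i=2: min(200*3^2, 15390) = 1800
  i=3: min(200*3^3, 15390) = 5400
  i=4: min(200*3^4, 15390) = 15390
  i=5: min(200*3^5, 15390) = 15390
  i=6: min(200*3^6, 15390) = 15390
  i=7: min(200*3^7, 15390) = 15390
  i=8: min(200*3^8, 15390) = 15390
  i=9: min(200*3^9, 15390) = 15390
  i=10: min(200*3^10, 15390) = 15390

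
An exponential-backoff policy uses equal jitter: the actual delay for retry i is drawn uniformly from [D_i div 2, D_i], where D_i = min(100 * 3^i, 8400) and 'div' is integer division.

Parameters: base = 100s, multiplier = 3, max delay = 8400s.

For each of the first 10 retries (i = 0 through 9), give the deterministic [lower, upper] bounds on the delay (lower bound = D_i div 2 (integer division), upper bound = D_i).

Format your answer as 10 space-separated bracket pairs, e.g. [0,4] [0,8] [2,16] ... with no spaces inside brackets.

Computing bounds per retry:
  i=0: D_i=min(100*3^0,8400)=100, bounds=[50,100]
  i=1: D_i=min(100*3^1,8400)=300, bounds=[150,300]
  i=2: D_i=min(100*3^2,8400)=900, bounds=[450,900]
  i=3: D_i=min(100*3^3,8400)=2700, bounds=[1350,2700]
  i=4: D_i=min(100*3^4,8400)=8100, bounds=[4050,8100]
  i=5: D_i=min(100*3^5,8400)=8400, bounds=[4200,8400]
  i=6: D_i=min(100*3^6,8400)=8400, bounds=[4200,8400]
  i=7: D_i=min(100*3^7,8400)=8400, bounds=[4200,8400]
  i=8: D_i=min(100*3^8,8400)=8400, bounds=[4200,8400]
  i=9: D_i=min(100*3^9,8400)=8400, bounds=[4200,8400]

Answer: [50,100] [150,300] [450,900] [1350,2700] [4050,8100] [4200,8400] [4200,8400] [4200,8400] [4200,8400] [4200,8400]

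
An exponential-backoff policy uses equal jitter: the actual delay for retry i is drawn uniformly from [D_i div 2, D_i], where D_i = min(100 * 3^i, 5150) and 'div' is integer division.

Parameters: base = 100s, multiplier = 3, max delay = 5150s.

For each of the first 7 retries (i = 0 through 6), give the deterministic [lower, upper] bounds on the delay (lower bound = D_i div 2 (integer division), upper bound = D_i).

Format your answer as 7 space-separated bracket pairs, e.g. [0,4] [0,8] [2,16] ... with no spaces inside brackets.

Computing bounds per retry:
  i=0: D_i=min(100*3^0,5150)=100, bounds=[50,100]
  i=1: D_i=min(100*3^1,5150)=300, bounds=[150,300]
  i=2: D_i=min(100*3^2,5150)=900, bounds=[450,900]
  i=3: D_i=min(100*3^3,5150)=2700, bounds=[1350,2700]
  i=4: D_i=min(100*3^4,5150)=5150, bounds=[2575,5150]
  i=5: D_i=min(100*3^5,5150)=5150, bounds=[2575,5150]
  i=6: D_i=min(100*3^6,5150)=5150, bounds=[2575,5150]

Answer: [50,100] [150,300] [450,900] [1350,2700] [2575,5150] [2575,5150] [2575,5150]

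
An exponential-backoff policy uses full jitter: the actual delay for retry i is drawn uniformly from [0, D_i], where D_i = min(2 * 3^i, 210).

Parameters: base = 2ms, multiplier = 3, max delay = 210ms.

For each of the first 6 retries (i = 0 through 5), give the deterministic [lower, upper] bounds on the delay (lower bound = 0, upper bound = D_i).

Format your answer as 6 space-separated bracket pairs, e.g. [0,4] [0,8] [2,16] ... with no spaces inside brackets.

Answer: [0,2] [0,6] [0,18] [0,54] [0,162] [0,210]

Derivation:
Computing bounds per retry:
  i=0: D_i=min(2*3^0,210)=2, bounds=[0,2]
  i=1: D_i=min(2*3^1,210)=6, bounds=[0,6]
  i=2: D_i=min(2*3^2,210)=18, bounds=[0,18]
  i=3: D_i=min(2*3^3,210)=54, bounds=[0,54]
  i=4: D_i=min(2*3^4,210)=162, bounds=[0,162]
  i=5: D_i=min(2*3^5,210)=210, bounds=[0,210]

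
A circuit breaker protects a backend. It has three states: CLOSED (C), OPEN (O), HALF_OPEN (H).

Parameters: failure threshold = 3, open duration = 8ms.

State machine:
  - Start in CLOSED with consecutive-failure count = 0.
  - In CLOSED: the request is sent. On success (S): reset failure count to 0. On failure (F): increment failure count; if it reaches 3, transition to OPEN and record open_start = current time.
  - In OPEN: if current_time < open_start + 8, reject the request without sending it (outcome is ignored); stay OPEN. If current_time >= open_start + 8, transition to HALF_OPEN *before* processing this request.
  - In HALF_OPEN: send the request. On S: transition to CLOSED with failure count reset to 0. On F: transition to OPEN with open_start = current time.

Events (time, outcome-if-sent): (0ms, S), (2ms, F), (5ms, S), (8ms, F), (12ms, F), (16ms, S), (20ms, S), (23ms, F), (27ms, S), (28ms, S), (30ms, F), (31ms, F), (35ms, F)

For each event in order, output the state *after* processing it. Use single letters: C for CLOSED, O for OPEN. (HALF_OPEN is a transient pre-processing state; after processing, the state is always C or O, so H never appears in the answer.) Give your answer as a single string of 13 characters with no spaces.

State after each event:
  event#1 t=0ms outcome=S: state=CLOSED
  event#2 t=2ms outcome=F: state=CLOSED
  event#3 t=5ms outcome=S: state=CLOSED
  event#4 t=8ms outcome=F: state=CLOSED
  event#5 t=12ms outcome=F: state=CLOSED
  event#6 t=16ms outcome=S: state=CLOSED
  event#7 t=20ms outcome=S: state=CLOSED
  event#8 t=23ms outcome=F: state=CLOSED
  event#9 t=27ms outcome=S: state=CLOSED
  event#10 t=28ms outcome=S: state=CLOSED
  event#11 t=30ms outcome=F: state=CLOSED
  event#12 t=31ms outcome=F: state=CLOSED
  event#13 t=35ms outcome=F: state=OPEN

Answer: CCCCCCCCCCCCO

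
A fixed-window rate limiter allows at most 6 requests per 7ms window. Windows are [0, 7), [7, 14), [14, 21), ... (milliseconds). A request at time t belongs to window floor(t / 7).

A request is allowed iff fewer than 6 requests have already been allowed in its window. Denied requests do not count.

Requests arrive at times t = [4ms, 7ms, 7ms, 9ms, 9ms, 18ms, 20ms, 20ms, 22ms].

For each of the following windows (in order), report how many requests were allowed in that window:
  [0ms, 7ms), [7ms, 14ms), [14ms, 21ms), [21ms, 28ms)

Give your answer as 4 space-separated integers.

Answer: 1 4 3 1

Derivation:
Processing requests:
  req#1 t=4ms (window 0): ALLOW
  req#2 t=7ms (window 1): ALLOW
  req#3 t=7ms (window 1): ALLOW
  req#4 t=9ms (window 1): ALLOW
  req#5 t=9ms (window 1): ALLOW
  req#6 t=18ms (window 2): ALLOW
  req#7 t=20ms (window 2): ALLOW
  req#8 t=20ms (window 2): ALLOW
  req#9 t=22ms (window 3): ALLOW

Allowed counts by window: 1 4 3 1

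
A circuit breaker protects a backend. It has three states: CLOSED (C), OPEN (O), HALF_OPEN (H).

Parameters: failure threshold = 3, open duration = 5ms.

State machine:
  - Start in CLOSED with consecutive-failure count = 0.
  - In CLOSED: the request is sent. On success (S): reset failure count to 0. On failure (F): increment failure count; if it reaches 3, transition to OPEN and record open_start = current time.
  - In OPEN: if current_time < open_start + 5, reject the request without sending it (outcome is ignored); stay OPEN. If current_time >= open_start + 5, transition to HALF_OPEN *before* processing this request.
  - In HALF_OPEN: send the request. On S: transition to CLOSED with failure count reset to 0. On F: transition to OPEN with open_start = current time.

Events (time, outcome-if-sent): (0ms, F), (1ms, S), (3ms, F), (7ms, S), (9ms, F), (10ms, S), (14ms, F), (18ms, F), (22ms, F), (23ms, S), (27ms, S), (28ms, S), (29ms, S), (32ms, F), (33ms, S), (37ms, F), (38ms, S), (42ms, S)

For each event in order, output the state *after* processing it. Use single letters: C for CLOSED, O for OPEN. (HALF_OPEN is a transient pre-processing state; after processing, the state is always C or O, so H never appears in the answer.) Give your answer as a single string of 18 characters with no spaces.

Answer: CCCCCCCCOOCCCCCCCC

Derivation:
State after each event:
  event#1 t=0ms outcome=F: state=CLOSED
  event#2 t=1ms outcome=S: state=CLOSED
  event#3 t=3ms outcome=F: state=CLOSED
  event#4 t=7ms outcome=S: state=CLOSED
  event#5 t=9ms outcome=F: state=CLOSED
  event#6 t=10ms outcome=S: state=CLOSED
  event#7 t=14ms outcome=F: state=CLOSED
  event#8 t=18ms outcome=F: state=CLOSED
  event#9 t=22ms outcome=F: state=OPEN
  event#10 t=23ms outcome=S: state=OPEN
  event#11 t=27ms outcome=S: state=CLOSED
  event#12 t=28ms outcome=S: state=CLOSED
  event#13 t=29ms outcome=S: state=CLOSED
  event#14 t=32ms outcome=F: state=CLOSED
  event#15 t=33ms outcome=S: state=CLOSED
  event#16 t=37ms outcome=F: state=CLOSED
  event#17 t=38ms outcome=S: state=CLOSED
  event#18 t=42ms outcome=S: state=CLOSED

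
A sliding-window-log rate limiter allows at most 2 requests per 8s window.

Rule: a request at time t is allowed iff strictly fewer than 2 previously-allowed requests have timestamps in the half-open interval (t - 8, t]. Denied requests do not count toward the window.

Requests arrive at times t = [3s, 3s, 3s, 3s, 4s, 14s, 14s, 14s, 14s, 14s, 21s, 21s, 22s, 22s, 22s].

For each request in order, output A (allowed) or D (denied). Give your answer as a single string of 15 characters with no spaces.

Answer: AADDDAADDDDDAAD

Derivation:
Tracking allowed requests in the window:
  req#1 t=3s: ALLOW
  req#2 t=3s: ALLOW
  req#3 t=3s: DENY
  req#4 t=3s: DENY
  req#5 t=4s: DENY
  req#6 t=14s: ALLOW
  req#7 t=14s: ALLOW
  req#8 t=14s: DENY
  req#9 t=14s: DENY
  req#10 t=14s: DENY
  req#11 t=21s: DENY
  req#12 t=21s: DENY
  req#13 t=22s: ALLOW
  req#14 t=22s: ALLOW
  req#15 t=22s: DENY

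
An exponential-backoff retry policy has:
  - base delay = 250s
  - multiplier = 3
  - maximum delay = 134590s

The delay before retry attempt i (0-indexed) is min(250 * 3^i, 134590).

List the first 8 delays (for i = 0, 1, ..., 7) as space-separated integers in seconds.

Computing each delay:
  i=0: min(250*3^0, 134590) = 250
  i=1: min(250*3^1, 134590) = 750
  i=2: min(250*3^2, 134590) = 2250
  i=3: min(250*3^3, 134590) = 6750
  i=4: min(250*3^4, 134590) = 20250
  i=5: min(250*3^5, 134590) = 60750
  i=6: min(250*3^6, 134590) = 134590
  i=7: min(250*3^7, 134590) = 134590

Answer: 250 750 2250 6750 20250 60750 134590 134590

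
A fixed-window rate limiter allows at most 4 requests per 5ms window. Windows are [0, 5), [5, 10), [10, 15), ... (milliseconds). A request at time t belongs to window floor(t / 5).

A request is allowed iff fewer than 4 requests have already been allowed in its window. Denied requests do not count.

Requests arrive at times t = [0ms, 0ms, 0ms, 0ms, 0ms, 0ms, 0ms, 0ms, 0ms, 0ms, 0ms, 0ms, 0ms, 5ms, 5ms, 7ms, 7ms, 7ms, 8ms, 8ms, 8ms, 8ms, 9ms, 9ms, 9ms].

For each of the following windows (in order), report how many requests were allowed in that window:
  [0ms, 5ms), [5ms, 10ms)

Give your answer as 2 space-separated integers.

Processing requests:
  req#1 t=0ms (window 0): ALLOW
  req#2 t=0ms (window 0): ALLOW
  req#3 t=0ms (window 0): ALLOW
  req#4 t=0ms (window 0): ALLOW
  req#5 t=0ms (window 0): DENY
  req#6 t=0ms (window 0): DENY
  req#7 t=0ms (window 0): DENY
  req#8 t=0ms (window 0): DENY
  req#9 t=0ms (window 0): DENY
  req#10 t=0ms (window 0): DENY
  req#11 t=0ms (window 0): DENY
  req#12 t=0ms (window 0): DENY
  req#13 t=0ms (window 0): DENY
  req#14 t=5ms (window 1): ALLOW
  req#15 t=5ms (window 1): ALLOW
  req#16 t=7ms (window 1): ALLOW
  req#17 t=7ms (window 1): ALLOW
  req#18 t=7ms (window 1): DENY
  req#19 t=8ms (window 1): DENY
  req#20 t=8ms (window 1): DENY
  req#21 t=8ms (window 1): DENY
  req#22 t=8ms (window 1): DENY
  req#23 t=9ms (window 1): DENY
  req#24 t=9ms (window 1): DENY
  req#25 t=9ms (window 1): DENY

Allowed counts by window: 4 4

Answer: 4 4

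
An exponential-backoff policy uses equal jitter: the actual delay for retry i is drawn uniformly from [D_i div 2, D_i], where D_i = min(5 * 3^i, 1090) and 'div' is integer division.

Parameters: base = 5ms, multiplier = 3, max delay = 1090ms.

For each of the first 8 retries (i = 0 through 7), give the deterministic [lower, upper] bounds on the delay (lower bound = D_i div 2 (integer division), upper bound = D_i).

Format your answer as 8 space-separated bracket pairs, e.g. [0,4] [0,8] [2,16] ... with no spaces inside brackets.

Answer: [2,5] [7,15] [22,45] [67,135] [202,405] [545,1090] [545,1090] [545,1090]

Derivation:
Computing bounds per retry:
  i=0: D_i=min(5*3^0,1090)=5, bounds=[2,5]
  i=1: D_i=min(5*3^1,1090)=15, bounds=[7,15]
  i=2: D_i=min(5*3^2,1090)=45, bounds=[22,45]
  i=3: D_i=min(5*3^3,1090)=135, bounds=[67,135]
  i=4: D_i=min(5*3^4,1090)=405, bounds=[202,405]
  i=5: D_i=min(5*3^5,1090)=1090, bounds=[545,1090]
  i=6: D_i=min(5*3^6,1090)=1090, bounds=[545,1090]
  i=7: D_i=min(5*3^7,1090)=1090, bounds=[545,1090]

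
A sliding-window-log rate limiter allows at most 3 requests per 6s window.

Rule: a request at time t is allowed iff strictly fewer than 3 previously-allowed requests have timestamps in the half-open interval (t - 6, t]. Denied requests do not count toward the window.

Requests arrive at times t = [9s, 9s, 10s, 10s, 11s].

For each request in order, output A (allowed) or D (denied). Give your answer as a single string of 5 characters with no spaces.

Tracking allowed requests in the window:
  req#1 t=9s: ALLOW
  req#2 t=9s: ALLOW
  req#3 t=10s: ALLOW
  req#4 t=10s: DENY
  req#5 t=11s: DENY

Answer: AAADD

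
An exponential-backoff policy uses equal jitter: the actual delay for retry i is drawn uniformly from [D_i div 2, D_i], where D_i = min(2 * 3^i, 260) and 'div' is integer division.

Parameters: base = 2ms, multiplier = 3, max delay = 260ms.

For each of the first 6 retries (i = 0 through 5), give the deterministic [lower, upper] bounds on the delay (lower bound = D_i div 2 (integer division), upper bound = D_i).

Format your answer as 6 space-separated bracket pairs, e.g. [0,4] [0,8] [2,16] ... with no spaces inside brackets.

Computing bounds per retry:
  i=0: D_i=min(2*3^0,260)=2, bounds=[1,2]
  i=1: D_i=min(2*3^1,260)=6, bounds=[3,6]
  i=2: D_i=min(2*3^2,260)=18, bounds=[9,18]
  i=3: D_i=min(2*3^3,260)=54, bounds=[27,54]
  i=4: D_i=min(2*3^4,260)=162, bounds=[81,162]
  i=5: D_i=min(2*3^5,260)=260, bounds=[130,260]

Answer: [1,2] [3,6] [9,18] [27,54] [81,162] [130,260]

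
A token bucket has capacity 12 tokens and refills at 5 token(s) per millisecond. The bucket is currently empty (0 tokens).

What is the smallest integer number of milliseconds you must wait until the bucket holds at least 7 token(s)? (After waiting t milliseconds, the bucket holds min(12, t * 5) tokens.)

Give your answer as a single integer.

Answer: 2

Derivation:
Need t * 5 >= 7, so t >= 7/5.
Smallest integer t = ceil(7/5) = 2.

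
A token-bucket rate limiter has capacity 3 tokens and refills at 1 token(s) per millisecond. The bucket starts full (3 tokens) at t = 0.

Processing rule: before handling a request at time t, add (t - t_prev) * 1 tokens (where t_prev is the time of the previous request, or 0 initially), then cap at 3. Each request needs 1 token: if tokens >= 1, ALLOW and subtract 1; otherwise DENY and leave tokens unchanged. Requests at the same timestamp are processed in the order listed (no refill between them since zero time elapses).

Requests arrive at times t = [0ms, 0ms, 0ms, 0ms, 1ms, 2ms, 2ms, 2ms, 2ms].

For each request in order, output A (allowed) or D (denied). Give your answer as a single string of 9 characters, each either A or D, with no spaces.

Answer: AAADAADDD

Derivation:
Simulating step by step:
  req#1 t=0ms: ALLOW
  req#2 t=0ms: ALLOW
  req#3 t=0ms: ALLOW
  req#4 t=0ms: DENY
  req#5 t=1ms: ALLOW
  req#6 t=2ms: ALLOW
  req#7 t=2ms: DENY
  req#8 t=2ms: DENY
  req#9 t=2ms: DENY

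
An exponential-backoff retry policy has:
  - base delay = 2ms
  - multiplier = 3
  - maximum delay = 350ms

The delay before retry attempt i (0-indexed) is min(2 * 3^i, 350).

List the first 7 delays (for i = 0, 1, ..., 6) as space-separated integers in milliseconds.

Answer: 2 6 18 54 162 350 350

Derivation:
Computing each delay:
  i=0: min(2*3^0, 350) = 2
  i=1: min(2*3^1, 350) = 6
  i=2: min(2*3^2, 350) = 18
  i=3: min(2*3^3, 350) = 54
  i=4: min(2*3^4, 350) = 162
  i=5: min(2*3^5, 350) = 350
  i=6: min(2*3^6, 350) = 350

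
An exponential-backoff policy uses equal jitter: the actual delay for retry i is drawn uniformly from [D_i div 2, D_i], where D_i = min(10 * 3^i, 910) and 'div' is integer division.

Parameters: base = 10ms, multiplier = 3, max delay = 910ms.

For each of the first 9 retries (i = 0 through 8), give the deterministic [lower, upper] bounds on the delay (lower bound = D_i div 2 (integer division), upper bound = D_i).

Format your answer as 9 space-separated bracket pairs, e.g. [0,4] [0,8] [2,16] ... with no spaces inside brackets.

Computing bounds per retry:
  i=0: D_i=min(10*3^0,910)=10, bounds=[5,10]
  i=1: D_i=min(10*3^1,910)=30, bounds=[15,30]
  i=2: D_i=min(10*3^2,910)=90, bounds=[45,90]
  i=3: D_i=min(10*3^3,910)=270, bounds=[135,270]
  i=4: D_i=min(10*3^4,910)=810, bounds=[405,810]
  i=5: D_i=min(10*3^5,910)=910, bounds=[455,910]
  i=6: D_i=min(10*3^6,910)=910, bounds=[455,910]
  i=7: D_i=min(10*3^7,910)=910, bounds=[455,910]
  i=8: D_i=min(10*3^8,910)=910, bounds=[455,910]

Answer: [5,10] [15,30] [45,90] [135,270] [405,810] [455,910] [455,910] [455,910] [455,910]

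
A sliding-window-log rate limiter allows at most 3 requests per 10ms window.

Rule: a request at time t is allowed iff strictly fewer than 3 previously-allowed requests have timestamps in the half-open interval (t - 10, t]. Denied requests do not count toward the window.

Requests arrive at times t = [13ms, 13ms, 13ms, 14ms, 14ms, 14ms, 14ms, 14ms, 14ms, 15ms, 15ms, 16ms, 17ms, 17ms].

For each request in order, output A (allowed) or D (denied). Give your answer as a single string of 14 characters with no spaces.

Answer: AAADDDDDDDDDDD

Derivation:
Tracking allowed requests in the window:
  req#1 t=13ms: ALLOW
  req#2 t=13ms: ALLOW
  req#3 t=13ms: ALLOW
  req#4 t=14ms: DENY
  req#5 t=14ms: DENY
  req#6 t=14ms: DENY
  req#7 t=14ms: DENY
  req#8 t=14ms: DENY
  req#9 t=14ms: DENY
  req#10 t=15ms: DENY
  req#11 t=15ms: DENY
  req#12 t=16ms: DENY
  req#13 t=17ms: DENY
  req#14 t=17ms: DENY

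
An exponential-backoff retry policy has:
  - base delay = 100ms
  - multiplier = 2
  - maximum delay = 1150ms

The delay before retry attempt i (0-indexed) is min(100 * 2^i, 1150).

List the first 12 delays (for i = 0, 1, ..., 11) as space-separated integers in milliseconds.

Computing each delay:
  i=0: min(100*2^0, 1150) = 100
  i=1: min(100*2^1, 1150) = 200
  i=2: min(100*2^2, 1150) = 400
  i=3: min(100*2^3, 1150) = 800
  i=4: min(100*2^4, 1150) = 1150
  i=5: min(100*2^5, 1150) = 1150
  i=6: min(100*2^6, 1150) = 1150
  i=7: min(100*2^7, 1150) = 1150
  i=8: min(100*2^8, 1150) = 1150
  i=9: min(100*2^9, 1150) = 1150
  i=10: min(100*2^10, 1150) = 1150
  i=11: min(100*2^11, 1150) = 1150

Answer: 100 200 400 800 1150 1150 1150 1150 1150 1150 1150 1150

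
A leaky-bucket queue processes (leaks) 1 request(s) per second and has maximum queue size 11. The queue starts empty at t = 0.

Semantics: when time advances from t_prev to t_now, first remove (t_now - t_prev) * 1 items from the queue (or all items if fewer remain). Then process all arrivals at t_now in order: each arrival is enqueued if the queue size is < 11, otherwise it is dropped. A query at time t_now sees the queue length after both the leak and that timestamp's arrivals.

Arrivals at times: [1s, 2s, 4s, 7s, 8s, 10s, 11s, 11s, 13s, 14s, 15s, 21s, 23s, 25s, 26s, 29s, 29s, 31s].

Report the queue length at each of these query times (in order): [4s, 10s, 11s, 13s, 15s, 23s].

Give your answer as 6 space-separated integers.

Queue lengths at query times:
  query t=4s: backlog = 1
  query t=10s: backlog = 1
  query t=11s: backlog = 2
  query t=13s: backlog = 1
  query t=15s: backlog = 1
  query t=23s: backlog = 1

Answer: 1 1 2 1 1 1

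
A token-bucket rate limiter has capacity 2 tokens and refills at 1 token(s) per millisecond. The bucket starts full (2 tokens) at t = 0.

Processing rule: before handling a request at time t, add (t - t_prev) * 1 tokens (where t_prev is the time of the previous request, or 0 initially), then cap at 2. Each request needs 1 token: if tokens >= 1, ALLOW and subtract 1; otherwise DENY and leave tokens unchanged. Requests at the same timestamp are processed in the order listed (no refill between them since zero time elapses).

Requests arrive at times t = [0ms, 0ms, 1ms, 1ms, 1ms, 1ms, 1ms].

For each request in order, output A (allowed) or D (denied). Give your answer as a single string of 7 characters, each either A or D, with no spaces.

Simulating step by step:
  req#1 t=0ms: ALLOW
  req#2 t=0ms: ALLOW
  req#3 t=1ms: ALLOW
  req#4 t=1ms: DENY
  req#5 t=1ms: DENY
  req#6 t=1ms: DENY
  req#7 t=1ms: DENY

Answer: AAADDDD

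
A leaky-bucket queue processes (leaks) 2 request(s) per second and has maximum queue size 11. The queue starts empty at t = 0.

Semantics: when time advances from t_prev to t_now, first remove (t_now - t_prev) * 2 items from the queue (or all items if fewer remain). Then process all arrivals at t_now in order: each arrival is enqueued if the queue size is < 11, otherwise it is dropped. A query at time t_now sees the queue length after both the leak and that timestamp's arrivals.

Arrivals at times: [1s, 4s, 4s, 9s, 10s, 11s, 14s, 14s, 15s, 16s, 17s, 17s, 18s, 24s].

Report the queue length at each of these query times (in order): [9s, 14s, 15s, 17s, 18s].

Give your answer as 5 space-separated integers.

Answer: 1 2 1 2 1

Derivation:
Queue lengths at query times:
  query t=9s: backlog = 1
  query t=14s: backlog = 2
  query t=15s: backlog = 1
  query t=17s: backlog = 2
  query t=18s: backlog = 1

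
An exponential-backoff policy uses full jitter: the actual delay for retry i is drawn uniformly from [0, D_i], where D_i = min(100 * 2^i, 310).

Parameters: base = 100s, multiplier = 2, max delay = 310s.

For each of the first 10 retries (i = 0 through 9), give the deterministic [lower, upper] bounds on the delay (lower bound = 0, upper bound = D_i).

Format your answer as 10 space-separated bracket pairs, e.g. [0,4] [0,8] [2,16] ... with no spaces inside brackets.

Answer: [0,100] [0,200] [0,310] [0,310] [0,310] [0,310] [0,310] [0,310] [0,310] [0,310]

Derivation:
Computing bounds per retry:
  i=0: D_i=min(100*2^0,310)=100, bounds=[0,100]
  i=1: D_i=min(100*2^1,310)=200, bounds=[0,200]
  i=2: D_i=min(100*2^2,310)=310, bounds=[0,310]
  i=3: D_i=min(100*2^3,310)=310, bounds=[0,310]
  i=4: D_i=min(100*2^4,310)=310, bounds=[0,310]
  i=5: D_i=min(100*2^5,310)=310, bounds=[0,310]
  i=6: D_i=min(100*2^6,310)=310, bounds=[0,310]
  i=7: D_i=min(100*2^7,310)=310, bounds=[0,310]
  i=8: D_i=min(100*2^8,310)=310, bounds=[0,310]
  i=9: D_i=min(100*2^9,310)=310, bounds=[0,310]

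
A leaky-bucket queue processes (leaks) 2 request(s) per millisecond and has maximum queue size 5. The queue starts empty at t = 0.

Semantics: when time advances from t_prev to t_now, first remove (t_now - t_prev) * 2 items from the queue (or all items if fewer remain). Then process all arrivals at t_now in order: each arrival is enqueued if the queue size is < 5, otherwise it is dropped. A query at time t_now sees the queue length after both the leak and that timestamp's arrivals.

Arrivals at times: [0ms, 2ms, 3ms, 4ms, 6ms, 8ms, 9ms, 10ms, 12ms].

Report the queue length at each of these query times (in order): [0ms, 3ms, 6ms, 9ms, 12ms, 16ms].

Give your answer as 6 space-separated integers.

Queue lengths at query times:
  query t=0ms: backlog = 1
  query t=3ms: backlog = 1
  query t=6ms: backlog = 1
  query t=9ms: backlog = 1
  query t=12ms: backlog = 1
  query t=16ms: backlog = 0

Answer: 1 1 1 1 1 0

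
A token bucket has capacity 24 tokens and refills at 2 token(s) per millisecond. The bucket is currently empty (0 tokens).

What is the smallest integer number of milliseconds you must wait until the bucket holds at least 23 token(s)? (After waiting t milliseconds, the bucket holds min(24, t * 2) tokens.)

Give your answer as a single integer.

Need t * 2 >= 23, so t >= 23/2.
Smallest integer t = ceil(23/2) = 12.

Answer: 12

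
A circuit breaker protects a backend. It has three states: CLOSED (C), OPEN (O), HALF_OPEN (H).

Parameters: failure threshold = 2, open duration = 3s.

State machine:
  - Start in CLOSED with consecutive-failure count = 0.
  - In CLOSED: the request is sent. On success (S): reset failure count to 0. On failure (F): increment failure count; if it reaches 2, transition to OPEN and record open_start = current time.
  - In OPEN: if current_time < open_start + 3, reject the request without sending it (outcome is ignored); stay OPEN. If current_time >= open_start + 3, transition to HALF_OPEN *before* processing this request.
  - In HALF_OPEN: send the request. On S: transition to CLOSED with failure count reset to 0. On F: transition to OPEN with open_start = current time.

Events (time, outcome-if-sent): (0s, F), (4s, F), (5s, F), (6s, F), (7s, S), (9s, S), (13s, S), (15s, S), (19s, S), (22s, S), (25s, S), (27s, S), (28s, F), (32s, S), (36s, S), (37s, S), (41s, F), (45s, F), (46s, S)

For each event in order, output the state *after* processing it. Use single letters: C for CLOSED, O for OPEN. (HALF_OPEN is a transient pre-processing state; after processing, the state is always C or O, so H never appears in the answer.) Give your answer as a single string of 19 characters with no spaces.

Answer: COOOCCCCCCCCCCCCCOO

Derivation:
State after each event:
  event#1 t=0s outcome=F: state=CLOSED
  event#2 t=4s outcome=F: state=OPEN
  event#3 t=5s outcome=F: state=OPEN
  event#4 t=6s outcome=F: state=OPEN
  event#5 t=7s outcome=S: state=CLOSED
  event#6 t=9s outcome=S: state=CLOSED
  event#7 t=13s outcome=S: state=CLOSED
  event#8 t=15s outcome=S: state=CLOSED
  event#9 t=19s outcome=S: state=CLOSED
  event#10 t=22s outcome=S: state=CLOSED
  event#11 t=25s outcome=S: state=CLOSED
  event#12 t=27s outcome=S: state=CLOSED
  event#13 t=28s outcome=F: state=CLOSED
  event#14 t=32s outcome=S: state=CLOSED
  event#15 t=36s outcome=S: state=CLOSED
  event#16 t=37s outcome=S: state=CLOSED
  event#17 t=41s outcome=F: state=CLOSED
  event#18 t=45s outcome=F: state=OPEN
  event#19 t=46s outcome=S: state=OPEN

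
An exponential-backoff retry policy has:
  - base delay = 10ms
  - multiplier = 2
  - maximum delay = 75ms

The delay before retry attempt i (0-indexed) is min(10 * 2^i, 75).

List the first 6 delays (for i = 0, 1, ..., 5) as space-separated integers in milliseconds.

Computing each delay:
  i=0: min(10*2^0, 75) = 10
  i=1: min(10*2^1, 75) = 20
  i=2: min(10*2^2, 75) = 40
  i=3: min(10*2^3, 75) = 75
  i=4: min(10*2^4, 75) = 75
  i=5: min(10*2^5, 75) = 75

Answer: 10 20 40 75 75 75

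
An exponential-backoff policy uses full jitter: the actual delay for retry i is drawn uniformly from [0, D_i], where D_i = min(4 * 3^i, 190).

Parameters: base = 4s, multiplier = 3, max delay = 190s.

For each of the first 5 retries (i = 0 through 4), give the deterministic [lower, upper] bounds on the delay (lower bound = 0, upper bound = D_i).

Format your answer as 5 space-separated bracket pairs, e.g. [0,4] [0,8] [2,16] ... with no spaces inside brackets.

Computing bounds per retry:
  i=0: D_i=min(4*3^0,190)=4, bounds=[0,4]
  i=1: D_i=min(4*3^1,190)=12, bounds=[0,12]
  i=2: D_i=min(4*3^2,190)=36, bounds=[0,36]
  i=3: D_i=min(4*3^3,190)=108, bounds=[0,108]
  i=4: D_i=min(4*3^4,190)=190, bounds=[0,190]

Answer: [0,4] [0,12] [0,36] [0,108] [0,190]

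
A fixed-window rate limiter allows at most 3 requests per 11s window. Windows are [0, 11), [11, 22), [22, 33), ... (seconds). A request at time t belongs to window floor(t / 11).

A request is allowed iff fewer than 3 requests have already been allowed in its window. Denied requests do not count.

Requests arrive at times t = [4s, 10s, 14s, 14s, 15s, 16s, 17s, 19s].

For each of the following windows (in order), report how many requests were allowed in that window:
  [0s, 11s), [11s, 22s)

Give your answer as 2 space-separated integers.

Answer: 2 3

Derivation:
Processing requests:
  req#1 t=4s (window 0): ALLOW
  req#2 t=10s (window 0): ALLOW
  req#3 t=14s (window 1): ALLOW
  req#4 t=14s (window 1): ALLOW
  req#5 t=15s (window 1): ALLOW
  req#6 t=16s (window 1): DENY
  req#7 t=17s (window 1): DENY
  req#8 t=19s (window 1): DENY

Allowed counts by window: 2 3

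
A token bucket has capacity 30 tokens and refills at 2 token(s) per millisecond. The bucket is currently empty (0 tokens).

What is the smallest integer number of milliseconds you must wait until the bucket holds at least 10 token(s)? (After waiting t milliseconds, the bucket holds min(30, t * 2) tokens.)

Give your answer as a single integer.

Need t * 2 >= 10, so t >= 10/2.
Smallest integer t = ceil(10/2) = 5.

Answer: 5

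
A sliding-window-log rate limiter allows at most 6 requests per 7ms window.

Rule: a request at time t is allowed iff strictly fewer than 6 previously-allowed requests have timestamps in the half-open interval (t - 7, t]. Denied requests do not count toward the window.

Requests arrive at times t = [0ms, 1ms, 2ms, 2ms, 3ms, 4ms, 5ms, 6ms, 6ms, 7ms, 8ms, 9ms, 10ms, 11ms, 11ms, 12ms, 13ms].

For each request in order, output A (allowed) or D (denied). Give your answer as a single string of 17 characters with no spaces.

Tracking allowed requests in the window:
  req#1 t=0ms: ALLOW
  req#2 t=1ms: ALLOW
  req#3 t=2ms: ALLOW
  req#4 t=2ms: ALLOW
  req#5 t=3ms: ALLOW
  req#6 t=4ms: ALLOW
  req#7 t=5ms: DENY
  req#8 t=6ms: DENY
  req#9 t=6ms: DENY
  req#10 t=7ms: ALLOW
  req#11 t=8ms: ALLOW
  req#12 t=9ms: ALLOW
  req#13 t=10ms: ALLOW
  req#14 t=11ms: ALLOW
  req#15 t=11ms: ALLOW
  req#16 t=12ms: DENY
  req#17 t=13ms: DENY

Answer: AAAAAADDDAAAAAADD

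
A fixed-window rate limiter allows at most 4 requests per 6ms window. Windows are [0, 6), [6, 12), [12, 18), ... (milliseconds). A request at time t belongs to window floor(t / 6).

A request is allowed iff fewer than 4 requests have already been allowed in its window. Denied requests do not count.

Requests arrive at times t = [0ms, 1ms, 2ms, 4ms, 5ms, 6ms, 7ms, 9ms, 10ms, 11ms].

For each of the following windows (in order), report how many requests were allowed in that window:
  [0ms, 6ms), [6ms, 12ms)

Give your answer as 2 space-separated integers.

Answer: 4 4

Derivation:
Processing requests:
  req#1 t=0ms (window 0): ALLOW
  req#2 t=1ms (window 0): ALLOW
  req#3 t=2ms (window 0): ALLOW
  req#4 t=4ms (window 0): ALLOW
  req#5 t=5ms (window 0): DENY
  req#6 t=6ms (window 1): ALLOW
  req#7 t=7ms (window 1): ALLOW
  req#8 t=9ms (window 1): ALLOW
  req#9 t=10ms (window 1): ALLOW
  req#10 t=11ms (window 1): DENY

Allowed counts by window: 4 4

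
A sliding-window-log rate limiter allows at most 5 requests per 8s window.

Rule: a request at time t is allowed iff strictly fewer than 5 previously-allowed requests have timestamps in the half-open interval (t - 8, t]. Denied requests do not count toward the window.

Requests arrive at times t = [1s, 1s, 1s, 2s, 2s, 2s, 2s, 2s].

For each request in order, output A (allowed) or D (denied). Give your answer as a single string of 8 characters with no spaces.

Answer: AAAAADDD

Derivation:
Tracking allowed requests in the window:
  req#1 t=1s: ALLOW
  req#2 t=1s: ALLOW
  req#3 t=1s: ALLOW
  req#4 t=2s: ALLOW
  req#5 t=2s: ALLOW
  req#6 t=2s: DENY
  req#7 t=2s: DENY
  req#8 t=2s: DENY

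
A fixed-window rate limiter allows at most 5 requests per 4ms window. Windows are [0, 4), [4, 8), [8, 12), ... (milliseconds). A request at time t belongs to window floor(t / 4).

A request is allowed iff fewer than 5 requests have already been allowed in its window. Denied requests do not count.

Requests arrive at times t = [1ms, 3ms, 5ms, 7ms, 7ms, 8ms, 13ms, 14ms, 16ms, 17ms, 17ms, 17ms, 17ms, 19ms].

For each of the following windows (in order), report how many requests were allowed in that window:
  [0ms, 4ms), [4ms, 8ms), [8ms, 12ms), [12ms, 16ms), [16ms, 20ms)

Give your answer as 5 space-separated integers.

Answer: 2 3 1 2 5

Derivation:
Processing requests:
  req#1 t=1ms (window 0): ALLOW
  req#2 t=3ms (window 0): ALLOW
  req#3 t=5ms (window 1): ALLOW
  req#4 t=7ms (window 1): ALLOW
  req#5 t=7ms (window 1): ALLOW
  req#6 t=8ms (window 2): ALLOW
  req#7 t=13ms (window 3): ALLOW
  req#8 t=14ms (window 3): ALLOW
  req#9 t=16ms (window 4): ALLOW
  req#10 t=17ms (window 4): ALLOW
  req#11 t=17ms (window 4): ALLOW
  req#12 t=17ms (window 4): ALLOW
  req#13 t=17ms (window 4): ALLOW
  req#14 t=19ms (window 4): DENY

Allowed counts by window: 2 3 1 2 5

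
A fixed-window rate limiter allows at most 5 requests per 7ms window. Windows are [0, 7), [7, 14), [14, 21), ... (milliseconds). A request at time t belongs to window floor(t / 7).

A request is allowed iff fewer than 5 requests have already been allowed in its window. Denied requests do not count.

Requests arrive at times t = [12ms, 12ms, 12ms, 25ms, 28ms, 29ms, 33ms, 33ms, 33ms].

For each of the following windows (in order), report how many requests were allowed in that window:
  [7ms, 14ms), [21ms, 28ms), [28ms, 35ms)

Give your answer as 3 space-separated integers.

Processing requests:
  req#1 t=12ms (window 1): ALLOW
  req#2 t=12ms (window 1): ALLOW
  req#3 t=12ms (window 1): ALLOW
  req#4 t=25ms (window 3): ALLOW
  req#5 t=28ms (window 4): ALLOW
  req#6 t=29ms (window 4): ALLOW
  req#7 t=33ms (window 4): ALLOW
  req#8 t=33ms (window 4): ALLOW
  req#9 t=33ms (window 4): ALLOW

Allowed counts by window: 3 1 5

Answer: 3 1 5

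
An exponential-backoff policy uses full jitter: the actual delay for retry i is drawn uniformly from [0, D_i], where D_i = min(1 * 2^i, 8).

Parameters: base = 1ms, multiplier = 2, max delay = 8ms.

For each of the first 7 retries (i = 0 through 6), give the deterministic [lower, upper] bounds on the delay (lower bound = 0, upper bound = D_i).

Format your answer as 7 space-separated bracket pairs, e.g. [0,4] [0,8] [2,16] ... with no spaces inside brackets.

Answer: [0,1] [0,2] [0,4] [0,8] [0,8] [0,8] [0,8]

Derivation:
Computing bounds per retry:
  i=0: D_i=min(1*2^0,8)=1, bounds=[0,1]
  i=1: D_i=min(1*2^1,8)=2, bounds=[0,2]
  i=2: D_i=min(1*2^2,8)=4, bounds=[0,4]
  i=3: D_i=min(1*2^3,8)=8, bounds=[0,8]
  i=4: D_i=min(1*2^4,8)=8, bounds=[0,8]
  i=5: D_i=min(1*2^5,8)=8, bounds=[0,8]
  i=6: D_i=min(1*2^6,8)=8, bounds=[0,8]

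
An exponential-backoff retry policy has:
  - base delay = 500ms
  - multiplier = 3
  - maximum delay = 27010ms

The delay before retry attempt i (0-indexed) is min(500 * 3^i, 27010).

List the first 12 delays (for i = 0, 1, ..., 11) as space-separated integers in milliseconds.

Computing each delay:
  i=0: min(500*3^0, 27010) = 500
  i=1: min(500*3^1, 27010) = 1500
  i=2: min(500*3^2, 27010) = 4500
  i=3: min(500*3^3, 27010) = 13500
  i=4: min(500*3^4, 27010) = 27010
  i=5: min(500*3^5, 27010) = 27010
  i=6: min(500*3^6, 27010) = 27010
  i=7: min(500*3^7, 27010) = 27010
  i=8: min(500*3^8, 27010) = 27010
  i=9: min(500*3^9, 27010) = 27010
  i=10: min(500*3^10, 27010) = 27010
  i=11: min(500*3^11, 27010) = 27010

Answer: 500 1500 4500 13500 27010 27010 27010 27010 27010 27010 27010 27010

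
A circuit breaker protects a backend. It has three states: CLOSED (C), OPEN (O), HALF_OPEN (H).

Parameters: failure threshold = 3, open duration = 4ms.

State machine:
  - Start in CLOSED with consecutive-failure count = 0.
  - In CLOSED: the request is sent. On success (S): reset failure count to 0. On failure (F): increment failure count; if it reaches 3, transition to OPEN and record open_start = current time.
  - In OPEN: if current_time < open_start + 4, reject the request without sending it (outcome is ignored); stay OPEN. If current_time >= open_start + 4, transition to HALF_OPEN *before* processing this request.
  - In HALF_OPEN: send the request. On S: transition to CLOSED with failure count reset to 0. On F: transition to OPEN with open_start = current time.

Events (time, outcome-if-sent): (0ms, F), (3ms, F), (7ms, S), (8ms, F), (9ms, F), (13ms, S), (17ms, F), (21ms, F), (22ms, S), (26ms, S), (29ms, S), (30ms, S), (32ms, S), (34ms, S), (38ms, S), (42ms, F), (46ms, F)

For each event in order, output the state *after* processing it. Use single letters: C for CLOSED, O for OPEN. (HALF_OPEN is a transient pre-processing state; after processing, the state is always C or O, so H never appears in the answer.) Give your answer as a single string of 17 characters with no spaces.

State after each event:
  event#1 t=0ms outcome=F: state=CLOSED
  event#2 t=3ms outcome=F: state=CLOSED
  event#3 t=7ms outcome=S: state=CLOSED
  event#4 t=8ms outcome=F: state=CLOSED
  event#5 t=9ms outcome=F: state=CLOSED
  event#6 t=13ms outcome=S: state=CLOSED
  event#7 t=17ms outcome=F: state=CLOSED
  event#8 t=21ms outcome=F: state=CLOSED
  event#9 t=22ms outcome=S: state=CLOSED
  event#10 t=26ms outcome=S: state=CLOSED
  event#11 t=29ms outcome=S: state=CLOSED
  event#12 t=30ms outcome=S: state=CLOSED
  event#13 t=32ms outcome=S: state=CLOSED
  event#14 t=34ms outcome=S: state=CLOSED
  event#15 t=38ms outcome=S: state=CLOSED
  event#16 t=42ms outcome=F: state=CLOSED
  event#17 t=46ms outcome=F: state=CLOSED

Answer: CCCCCCCCCCCCCCCCC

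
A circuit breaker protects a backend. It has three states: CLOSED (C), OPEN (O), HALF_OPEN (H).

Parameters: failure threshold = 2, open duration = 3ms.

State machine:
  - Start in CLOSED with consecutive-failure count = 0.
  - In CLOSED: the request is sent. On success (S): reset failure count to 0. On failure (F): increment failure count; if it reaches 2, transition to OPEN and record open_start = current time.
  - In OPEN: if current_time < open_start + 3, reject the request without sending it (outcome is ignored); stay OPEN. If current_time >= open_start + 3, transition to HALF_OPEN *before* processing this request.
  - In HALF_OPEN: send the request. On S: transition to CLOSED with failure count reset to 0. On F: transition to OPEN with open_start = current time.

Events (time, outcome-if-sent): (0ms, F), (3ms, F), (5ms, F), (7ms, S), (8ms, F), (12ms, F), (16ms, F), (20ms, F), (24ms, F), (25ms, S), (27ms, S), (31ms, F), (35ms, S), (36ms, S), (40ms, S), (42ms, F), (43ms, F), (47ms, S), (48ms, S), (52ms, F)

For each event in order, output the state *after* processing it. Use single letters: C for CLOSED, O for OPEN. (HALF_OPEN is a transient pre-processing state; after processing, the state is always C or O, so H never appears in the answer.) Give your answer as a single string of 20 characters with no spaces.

Answer: COOCCOOOOOCCCCCCOCCC

Derivation:
State after each event:
  event#1 t=0ms outcome=F: state=CLOSED
  event#2 t=3ms outcome=F: state=OPEN
  event#3 t=5ms outcome=F: state=OPEN
  event#4 t=7ms outcome=S: state=CLOSED
  event#5 t=8ms outcome=F: state=CLOSED
  event#6 t=12ms outcome=F: state=OPEN
  event#7 t=16ms outcome=F: state=OPEN
  event#8 t=20ms outcome=F: state=OPEN
  event#9 t=24ms outcome=F: state=OPEN
  event#10 t=25ms outcome=S: state=OPEN
  event#11 t=27ms outcome=S: state=CLOSED
  event#12 t=31ms outcome=F: state=CLOSED
  event#13 t=35ms outcome=S: state=CLOSED
  event#14 t=36ms outcome=S: state=CLOSED
  event#15 t=40ms outcome=S: state=CLOSED
  event#16 t=42ms outcome=F: state=CLOSED
  event#17 t=43ms outcome=F: state=OPEN
  event#18 t=47ms outcome=S: state=CLOSED
  event#19 t=48ms outcome=S: state=CLOSED
  event#20 t=52ms outcome=F: state=CLOSED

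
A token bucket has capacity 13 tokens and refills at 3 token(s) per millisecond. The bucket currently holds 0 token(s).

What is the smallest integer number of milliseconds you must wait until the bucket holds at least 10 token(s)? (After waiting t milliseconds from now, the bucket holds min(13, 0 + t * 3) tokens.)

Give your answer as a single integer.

Answer: 4

Derivation:
Need 0 + t * 3 >= 10, so t >= 10/3.
Smallest integer t = ceil(10/3) = 4.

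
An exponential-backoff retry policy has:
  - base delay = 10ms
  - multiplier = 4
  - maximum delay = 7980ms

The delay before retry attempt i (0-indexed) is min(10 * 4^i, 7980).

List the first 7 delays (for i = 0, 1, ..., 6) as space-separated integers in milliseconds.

Computing each delay:
  i=0: min(10*4^0, 7980) = 10
  i=1: min(10*4^1, 7980) = 40
  i=2: min(10*4^2, 7980) = 160
  i=3: min(10*4^3, 7980) = 640
  i=4: min(10*4^4, 7980) = 2560
  i=5: min(10*4^5, 7980) = 7980
  i=6: min(10*4^6, 7980) = 7980

Answer: 10 40 160 640 2560 7980 7980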